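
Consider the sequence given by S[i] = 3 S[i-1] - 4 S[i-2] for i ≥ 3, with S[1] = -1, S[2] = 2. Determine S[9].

-550

S[3] = 3·2 - 4·(-1) = 10
S[4] = 3·10 - 4·2 = 22
S[5] = 3·22 - 4·10 = 26
S[6] = 3·26 - 4·22 = -10
S[7] = 3·(-10) - 4·26 = -134
S[8] = 3·(-134) - 4·(-10) = -362
S[9] = 3·(-362) - 4·(-134) = -550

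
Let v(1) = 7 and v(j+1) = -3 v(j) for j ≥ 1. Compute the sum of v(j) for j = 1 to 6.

-1274

v(2) = -3*7 = -21
v(3) = -3*(-21) = 63
v(4) = -3*63 = -189
v(5) = -3*(-189) = 567
v(6) = -3*567 = -1701
Sum = 7 + (-21) + 63 + (-189) + 567 + (-1701) = -1274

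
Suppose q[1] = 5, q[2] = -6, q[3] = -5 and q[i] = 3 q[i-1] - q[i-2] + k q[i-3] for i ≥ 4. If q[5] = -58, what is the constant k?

q[4] = -9 + 5k
q[5] = -22 + 9k
So -22 + 9k = -58, giving k = -4.

-4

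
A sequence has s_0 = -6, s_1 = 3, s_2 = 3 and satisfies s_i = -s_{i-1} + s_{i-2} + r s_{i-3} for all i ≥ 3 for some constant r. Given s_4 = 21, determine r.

2

s_3 = -6r
s_4 = 3 + 9r
So 3 + 9r = 21, giving r = 2.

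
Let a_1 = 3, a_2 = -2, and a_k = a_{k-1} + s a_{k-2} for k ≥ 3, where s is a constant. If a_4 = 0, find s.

a_3 = -2 + 3s
a_4 = -2 + s
So -2 + s = 0, giving s = 2.

2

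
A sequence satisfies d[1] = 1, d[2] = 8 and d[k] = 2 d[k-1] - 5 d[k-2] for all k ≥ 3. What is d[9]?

649

d[3] = 2(8) - 5(1) = 11
d[4] = 2(11) - 5(8) = -18
d[5] = 2(-18) - 5(11) = -91
d[6] = 2(-91) - 5(-18) = -92
d[7] = 2(-92) - 5(-91) = 271
d[8] = 2(271) - 5(-92) = 1002
d[9] = 2(1002) - 5(271) = 649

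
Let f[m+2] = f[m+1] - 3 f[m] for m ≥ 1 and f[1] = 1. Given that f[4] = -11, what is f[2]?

Let f[2] = x.
f[3] = -3 + x
f[4] = -3 - 2x
So -3 - 2x = -11, giving x = 4.

4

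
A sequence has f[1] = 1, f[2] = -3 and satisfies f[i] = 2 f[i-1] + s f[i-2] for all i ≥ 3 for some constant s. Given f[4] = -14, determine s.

2

f[3] = -6 + s
f[4] = -12 - s
So -12 - s = -14, giving s = 2.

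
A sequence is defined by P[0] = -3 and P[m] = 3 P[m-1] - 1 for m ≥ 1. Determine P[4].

-283

P[1] = 3*(-3) - 1 = -10
P[2] = 3*(-10) - 1 = -31
P[3] = 3*(-31) - 1 = -94
P[4] = 3*(-94) - 1 = -283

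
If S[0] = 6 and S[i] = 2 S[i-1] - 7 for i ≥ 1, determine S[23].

The fixed point is -7/(1 - 2) = 7, so S[i] - 7 = 2(S[i-1] - 7).
Hence S[i] = -1·2^i + 7.
S[23] = -1·2^{23} + 7 = -1·8388608 + 7 = -8388601.

-8388601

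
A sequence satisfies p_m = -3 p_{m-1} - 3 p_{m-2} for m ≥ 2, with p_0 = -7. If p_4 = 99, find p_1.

3

Let p_1 = z.
p_2 = 21 - 3z
p_3 = -63 + 6z
p_4 = 126 - 9z
So 126 - 9z = 99, giving z = 3.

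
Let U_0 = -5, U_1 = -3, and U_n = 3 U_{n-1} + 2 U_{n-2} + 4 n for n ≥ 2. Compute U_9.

U_2 = 3·(-3) + 2·(-5) + 8 = -11
U_3 = 3·(-11) + 2·(-3) + 12 = -27
U_4 = 3·(-27) + 2·(-11) + 16 = -87
U_5 = 3·(-87) + 2·(-27) + 20 = -295
U_6 = 3·(-295) + 2·(-87) + 24 = -1035
U_7 = 3·(-1035) + 2·(-295) + 28 = -3667
U_8 = 3·(-3667) + 2·(-1035) + 32 = -13039
U_9 = 3·(-13039) + 2·(-3667) + 36 = -46415

-46415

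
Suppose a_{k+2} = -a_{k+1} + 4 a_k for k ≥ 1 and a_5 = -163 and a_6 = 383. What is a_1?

-5

Rearranging, a_{k-2} = (a_k + a_{k-1}) / 4.
a_4 = (383 + (-163)) / 4 = 220/4 = 55
a_3 = (-163 + 55) / 4 = -108/4 = -27
a_2 = (55 + (-27)) / 4 = 28/4 = 7
a_1 = (-27 + 7) / 4 = -20/4 = -5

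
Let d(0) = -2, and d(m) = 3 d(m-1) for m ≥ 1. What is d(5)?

d(1) = 3·(-2) = -6
d(2) = 3·(-6) = -18
d(3) = 3·(-18) = -54
d(4) = 3·(-54) = -162
d(5) = 3·(-162) = -486

-486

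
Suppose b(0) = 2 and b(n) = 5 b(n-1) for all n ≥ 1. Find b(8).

b(1) = 5*2 = 10
b(2) = 5*10 = 50
b(3) = 5*50 = 250
b(4) = 5*250 = 1250
b(5) = 5*1250 = 6250
b(6) = 5*6250 = 31250
b(7) = 5*31250 = 156250
b(8) = 5*156250 = 781250

781250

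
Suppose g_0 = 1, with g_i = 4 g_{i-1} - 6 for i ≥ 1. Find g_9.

-262142

g_1 = 4·1 - 6 = -2
g_2 = 4·(-2) - 6 = -14
g_3 = 4·(-14) - 6 = -62
g_4 = 4·(-62) - 6 = -254
g_5 = 4·(-254) - 6 = -1022
g_6 = 4·(-1022) - 6 = -4094
g_7 = 4·(-4094) - 6 = -16382
g_8 = 4·(-16382) - 6 = -65534
g_9 = 4·(-65534) - 6 = -262142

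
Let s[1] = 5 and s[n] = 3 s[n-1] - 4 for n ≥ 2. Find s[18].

The fixed point is -4/(1 - 3) = 2, so s[n] - 2 = 3(s[n-1] - 2).
Hence s[n] = 3·3^{n-1} + 2.
s[18] = 3·3^{17} + 2 = 3·129140163 + 2 = 387420491.

387420491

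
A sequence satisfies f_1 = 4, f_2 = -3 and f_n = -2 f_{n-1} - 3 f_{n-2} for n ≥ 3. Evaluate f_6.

-15

f_3 = -2·(-3) - 3·4 = -6
f_4 = -2·(-6) - 3·(-3) = 21
f_5 = -2·21 - 3·(-6) = -24
f_6 = -2·(-24) - 3·21 = -15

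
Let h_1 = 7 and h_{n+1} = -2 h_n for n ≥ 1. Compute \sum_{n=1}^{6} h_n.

h_2 = -2(7) = -14
h_3 = -2(-14) = 28
h_4 = -2(28) = -56
h_5 = -2(-56) = 112
h_6 = -2(112) = -224
Sum = 7 + (-14) + 28 + (-56) + 112 + (-224) = -147

-147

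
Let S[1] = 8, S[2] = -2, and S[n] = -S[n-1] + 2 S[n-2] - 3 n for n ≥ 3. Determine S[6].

S[3] = -(-2) + 2(8) - 9 = 9
S[4] = -9 + 2(-2) - 12 = -25
S[5] = -(-25) + 2(9) - 15 = 28
S[6] = -28 + 2(-25) - 18 = -96

-96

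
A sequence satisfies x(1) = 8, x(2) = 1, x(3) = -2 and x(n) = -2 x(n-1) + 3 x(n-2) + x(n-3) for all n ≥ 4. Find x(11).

-22997

x(4) = -2(-2) + 3(1) + 8 = 15
x(5) = -2(15) + 3(-2) + 1 = -35
x(6) = -2(-35) + 3(15) + (-2) = 113
x(7) = -2(113) + 3(-35) + 15 = -316
x(8) = -2(-316) + 3(113) + (-35) = 936
x(9) = -2(936) + 3(-316) + 113 = -2707
x(10) = -2(-2707) + 3(936) + (-316) = 7906
x(11) = -2(7906) + 3(-2707) + 936 = -22997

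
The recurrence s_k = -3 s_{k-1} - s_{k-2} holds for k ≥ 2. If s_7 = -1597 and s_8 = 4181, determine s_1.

Rearranging, s_{k-2} = -(s_k + 3 s_{k-1}).
s_6 = -(4181 + 3(-1597)) = 610
s_5 = -(-1597 + 3(610)) = -233
s_4 = -(610 + 3(-233)) = 89
s_3 = -(-233 + 3(89)) = -34
s_2 = -(89 + 3(-34)) = 13
s_1 = -(-34 + 3(13)) = -5

-5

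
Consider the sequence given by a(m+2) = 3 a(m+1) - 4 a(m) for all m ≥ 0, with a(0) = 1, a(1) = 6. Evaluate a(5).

-78

a(2) = 3·6 - 4·1 = 14
a(3) = 3·14 - 4·6 = 18
a(4) = 3·18 - 4·14 = -2
a(5) = 3·(-2) - 4·18 = -78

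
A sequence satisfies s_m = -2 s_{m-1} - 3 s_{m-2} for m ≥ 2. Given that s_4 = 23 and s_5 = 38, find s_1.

2

Rearranging, s_{m-2} = (s_m + 2 s_{m-1}) / -3.
s_3 = (38 + 2*23) / -3 = 84/-3 = -28
s_2 = (23 + 2*(-28)) / -3 = -33/-3 = 11
s_1 = (-28 + 2*11) / -3 = -6/-3 = 2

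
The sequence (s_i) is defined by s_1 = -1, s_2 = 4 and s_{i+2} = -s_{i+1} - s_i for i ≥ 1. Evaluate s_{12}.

s_3 = -4 - (-1) = -3
s_4 = -(-3) - 4 = -1
s_5 = -(-1) - (-3) = 4
s_6 = -4 - (-1) = -3
s_7 = -(-3) - 4 = -1
s_8 = -(-1) - (-3) = 4
s_9 = -4 - (-1) = -3
s_{10} = -(-3) - 4 = -1
s_{11} = -(-1) - (-3) = 4
s_{12} = -4 - (-1) = -3

-3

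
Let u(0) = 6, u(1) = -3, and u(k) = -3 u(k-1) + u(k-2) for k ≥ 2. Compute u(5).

u(2) = -3·(-3) + 6 = 15
u(3) = -3·15 + (-3) = -48
u(4) = -3·(-48) + 15 = 159
u(5) = -3·159 + (-48) = -525

-525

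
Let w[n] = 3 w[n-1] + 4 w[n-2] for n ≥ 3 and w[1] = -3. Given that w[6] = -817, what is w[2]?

-1

Let w[2] = y.
w[3] = -12 + 3y
w[4] = -36 + 13y
w[5] = -156 + 51y
w[6] = -612 + 205y
So -612 + 205y = -817, giving y = -1.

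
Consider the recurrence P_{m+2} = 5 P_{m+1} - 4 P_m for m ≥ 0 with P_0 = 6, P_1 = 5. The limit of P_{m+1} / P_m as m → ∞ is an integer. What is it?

4

The characteristic equation is r^2 - 5r + 4 = 0, which factors as (r - 4)(r - 1) = 0.
So the roots are 4 and 1. Since |4| > |1| and the coefficient of 4^m is non-zero, the ratio tends to 4.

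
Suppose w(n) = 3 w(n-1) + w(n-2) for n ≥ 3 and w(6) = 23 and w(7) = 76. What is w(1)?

Rearranging, w(n-2) = w(n) - 3 w(n-1).
w(5) = 76 - 3·23 = 7
w(4) = 23 - 3·7 = 2
w(3) = 7 - 3·2 = 1
w(2) = 2 - 3·1 = -1
w(1) = 1 - 3·(-1) = 4

4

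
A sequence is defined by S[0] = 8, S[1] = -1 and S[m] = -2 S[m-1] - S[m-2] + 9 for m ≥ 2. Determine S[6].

-7

S[2] = -2*(-1) - 8 + 9 = 3
S[3] = -2*3 - (-1) + 9 = 4
S[4] = -2*4 - 3 + 9 = -2
S[5] = -2*(-2) - 4 + 9 = 9
S[6] = -2*9 - (-2) + 9 = -7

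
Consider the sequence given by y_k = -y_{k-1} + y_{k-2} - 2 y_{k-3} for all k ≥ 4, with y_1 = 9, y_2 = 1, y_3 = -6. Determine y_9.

y_4 = -(-6) + 1 - 2·9 = -11
y_5 = -(-11) + (-6) - 2·1 = 3
y_6 = -3 + (-11) - 2·(-6) = -2
y_7 = -(-2) + 3 - 2·(-11) = 27
y_8 = -27 + (-2) - 2·3 = -35
y_9 = -(-35) + 27 - 2·(-2) = 66

66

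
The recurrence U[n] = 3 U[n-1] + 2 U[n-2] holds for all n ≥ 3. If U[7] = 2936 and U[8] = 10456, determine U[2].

Rearranging, U[n-2] = (U[n] - 3 U[n-1]) / 2.
U[6] = (10456 - 3(2936)) / 2 = 1648/2 = 824
U[5] = (2936 - 3(824)) / 2 = 464/2 = 232
U[4] = (824 - 3(232)) / 2 = 128/2 = 64
U[3] = (232 - 3(64)) / 2 = 40/2 = 20
U[2] = (64 - 3(20)) / 2 = 4/2 = 2

2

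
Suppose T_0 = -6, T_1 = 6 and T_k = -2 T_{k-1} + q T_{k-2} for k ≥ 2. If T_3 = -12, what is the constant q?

T_2 = -12 - 6q
T_3 = 24 + 18q
So 24 + 18q = -12, giving q = -2.

-2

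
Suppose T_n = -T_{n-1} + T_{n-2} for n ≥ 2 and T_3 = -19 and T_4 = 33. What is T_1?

Rearranging, T_{n-2} = T_n + T_{n-1}.
T_2 = 33 + (-19) = 14
T_1 = -19 + 14 = -5

-5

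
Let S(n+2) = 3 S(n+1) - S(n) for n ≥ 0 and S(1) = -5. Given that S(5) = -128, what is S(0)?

Let S(0) = v.
S(2) = -15 - v
S(3) = -40 - 3v
S(4) = -105 - 8v
S(5) = -275 - 21v
So -275 - 21v = -128, giving v = -7.

-7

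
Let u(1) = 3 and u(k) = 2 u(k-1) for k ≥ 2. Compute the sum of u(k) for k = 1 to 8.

u(2) = 2(3) = 6
u(3) = 2(6) = 12
u(4) = 2(12) = 24
u(5) = 2(24) = 48
u(6) = 2(48) = 96
u(7) = 2(96) = 192
u(8) = 2(192) = 384
Sum = 3 + 6 + 12 + 24 + 48 + 96 + 192 + 384 = 765

765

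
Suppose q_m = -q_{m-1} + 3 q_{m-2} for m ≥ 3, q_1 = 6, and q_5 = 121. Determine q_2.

-7

Let q_2 = x.
q_3 = 18 - x
q_4 = -18 + 4x
q_5 = 72 - 7x
So 72 - 7x = 121, giving x = -7.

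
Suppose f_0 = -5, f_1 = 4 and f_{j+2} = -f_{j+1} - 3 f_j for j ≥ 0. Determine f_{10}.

-1234

f_2 = -4 - 3(-5) = 11
f_3 = -11 - 3(4) = -23
f_4 = -(-23) - 3(11) = -10
f_5 = -(-10) - 3(-23) = 79
f_6 = -79 - 3(-10) = -49
f_7 = -(-49) - 3(79) = -188
f_8 = -(-188) - 3(-49) = 335
f_9 = -335 - 3(-188) = 229
f_{10} = -229 - 3(335) = -1234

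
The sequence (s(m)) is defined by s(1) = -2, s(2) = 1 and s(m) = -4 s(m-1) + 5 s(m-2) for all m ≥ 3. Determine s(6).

s(3) = -4(1) + 5(-2) = -14
s(4) = -4(-14) + 5(1) = 61
s(5) = -4(61) + 5(-14) = -314
s(6) = -4(-314) + 5(61) = 1561

1561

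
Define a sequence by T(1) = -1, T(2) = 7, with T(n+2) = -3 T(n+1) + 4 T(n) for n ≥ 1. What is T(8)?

26215

T(3) = -3*7 + 4*(-1) = -25
T(4) = -3*(-25) + 4*7 = 103
T(5) = -3*103 + 4*(-25) = -409
T(6) = -3*(-409) + 4*103 = 1639
T(7) = -3*1639 + 4*(-409) = -6553
T(8) = -3*(-6553) + 4*1639 = 26215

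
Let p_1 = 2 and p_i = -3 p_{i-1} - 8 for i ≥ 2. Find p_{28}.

-30502389939950

The fixed point is -8/(1 + 3) = -2, so p_i + 2 = -3(p_{i-1} + 2).
Hence p_i = 4·(-3)^{i-1} - 2.
p_{28} = 4·(-3)^{27} - 2 = 4·-7625597484987 - 2 = -30502389939950.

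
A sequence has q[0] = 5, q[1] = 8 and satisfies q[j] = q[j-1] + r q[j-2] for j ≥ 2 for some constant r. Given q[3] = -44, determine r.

q[2] = 8 + 5r
q[3] = 8 + 13r
So 8 + 13r = -44, giving r = -4.

-4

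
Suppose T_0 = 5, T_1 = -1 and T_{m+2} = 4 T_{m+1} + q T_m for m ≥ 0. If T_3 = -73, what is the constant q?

-3

T_2 = -4 + 5q
T_3 = -16 + 19q
So -16 + 19q = -73, giving q = -3.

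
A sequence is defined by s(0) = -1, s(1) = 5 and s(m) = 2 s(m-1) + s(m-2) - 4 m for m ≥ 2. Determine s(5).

-75

s(2) = 2*5 + (-1) - 8 = 1
s(3) = 2*1 + 5 - 12 = -5
s(4) = 2*(-5) + 1 - 16 = -25
s(5) = 2*(-25) + (-5) - 20 = -75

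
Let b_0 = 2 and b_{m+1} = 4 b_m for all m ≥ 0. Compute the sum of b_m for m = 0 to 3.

170

b_1 = 4*2 = 8
b_2 = 4*8 = 32
b_3 = 4*32 = 128
Sum = 2 + 8 + 32 + 128 = 170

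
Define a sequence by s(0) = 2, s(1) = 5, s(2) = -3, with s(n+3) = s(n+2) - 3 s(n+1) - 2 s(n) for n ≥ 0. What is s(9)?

s(3) = (-3) - 3(5) - 2(2) = -22
s(4) = (-22) - 3(-3) - 2(5) = -23
s(5) = (-23) - 3(-22) - 2(-3) = 49
s(6) = 49 - 3(-23) - 2(-22) = 162
s(7) = 162 - 3(49) - 2(-23) = 61
s(8) = 61 - 3(162) - 2(49) = -523
s(9) = (-523) - 3(61) - 2(162) = -1030

-1030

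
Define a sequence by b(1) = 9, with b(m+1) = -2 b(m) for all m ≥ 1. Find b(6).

-288

b(2) = -2·9 = -18
b(3) = -2·(-18) = 36
b(4) = -2·36 = -72
b(5) = -2·(-72) = 144
b(6) = -2·144 = -288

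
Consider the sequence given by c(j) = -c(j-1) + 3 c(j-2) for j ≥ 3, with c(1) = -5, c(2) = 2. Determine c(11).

c(3) = -2 + 3·(-5) = -17
c(4) = -(-17) + 3·2 = 23
c(5) = -23 + 3·(-17) = -74
c(6) = -(-74) + 3·23 = 143
c(7) = -143 + 3·(-74) = -365
c(8) = -(-365) + 3·143 = 794
c(9) = -794 + 3·(-365) = -1889
c(10) = -(-1889) + 3·794 = 4271
c(11) = -4271 + 3·(-1889) = -9938

-9938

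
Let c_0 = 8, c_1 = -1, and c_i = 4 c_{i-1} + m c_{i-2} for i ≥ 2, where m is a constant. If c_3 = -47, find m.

c_2 = -4 + 8m
c_3 = -16 + 31m
So -16 + 31m = -47, giving m = -1.

-1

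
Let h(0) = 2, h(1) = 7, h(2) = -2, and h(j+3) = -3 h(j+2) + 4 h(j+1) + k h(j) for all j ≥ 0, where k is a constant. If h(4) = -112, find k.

h(3) = 34 + 2k
h(4) = -110 + k
So -110 + k = -112, giving k = -2.

-2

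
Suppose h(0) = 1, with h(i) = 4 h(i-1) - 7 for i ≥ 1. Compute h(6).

h(1) = 4*1 - 7 = -3
h(2) = 4*(-3) - 7 = -19
h(3) = 4*(-19) - 7 = -83
h(4) = 4*(-83) - 7 = -339
h(5) = 4*(-339) - 7 = -1363
h(6) = 4*(-1363) - 7 = -5459

-5459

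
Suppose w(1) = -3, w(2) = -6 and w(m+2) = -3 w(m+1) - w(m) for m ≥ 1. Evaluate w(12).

w(3) = -3*(-6) - (-3) = 21
w(4) = -3*21 - (-6) = -57
w(5) = -3*(-57) - 21 = 150
w(6) = -3*150 - (-57) = -393
w(7) = -3*(-393) - 150 = 1029
w(8) = -3*1029 - (-393) = -2694
w(9) = -3*(-2694) - 1029 = 7053
w(10) = -3*7053 - (-2694) = -18465
w(11) = -3*(-18465) - 7053 = 48342
w(12) = -3*48342 - (-18465) = -126561

-126561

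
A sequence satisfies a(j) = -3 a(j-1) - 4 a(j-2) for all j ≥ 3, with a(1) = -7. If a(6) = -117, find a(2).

Let a(2) = x.
a(3) = 28 - 3x
a(4) = -84 + 5x
a(5) = 140 - 3x
a(6) = -84 - 11x
So -84 - 11x = -117, giving x = 3.

3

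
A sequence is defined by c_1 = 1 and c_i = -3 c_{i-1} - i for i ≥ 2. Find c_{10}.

c_2 = -3*1 - 2 = -5
c_3 = -3*(-5) - 3 = 12
c_4 = -3*12 - 4 = -40
c_5 = -3*(-40) - 5 = 115
c_6 = -3*115 - 6 = -351
c_7 = -3*(-351) - 7 = 1046
c_8 = -3*1046 - 8 = -3146
c_9 = -3*(-3146) - 9 = 9429
c_{10} = -3*9429 - 10 = -28297

-28297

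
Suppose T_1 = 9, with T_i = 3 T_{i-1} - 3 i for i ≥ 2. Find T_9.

34461

T_2 = 3·9 - 6 = 21
T_3 = 3·21 - 9 = 54
T_4 = 3·54 - 12 = 150
T_5 = 3·150 - 15 = 435
T_6 = 3·435 - 18 = 1287
T_7 = 3·1287 - 21 = 3840
T_8 = 3·3840 - 24 = 11496
T_9 = 3·11496 - 27 = 34461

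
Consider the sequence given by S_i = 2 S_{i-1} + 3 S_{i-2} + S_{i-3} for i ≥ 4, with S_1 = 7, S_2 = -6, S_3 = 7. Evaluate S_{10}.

S_4 = 2·7 + 3·(-6) + 7 = 3
S_5 = 2·3 + 3·7 + (-6) = 21
S_6 = 2·21 + 3·3 + 7 = 58
S_7 = 2·58 + 3·21 + 3 = 182
S_8 = 2·182 + 3·58 + 21 = 559
S_9 = 2·559 + 3·182 + 58 = 1722
S_{10} = 2·1722 + 3·559 + 182 = 5303

5303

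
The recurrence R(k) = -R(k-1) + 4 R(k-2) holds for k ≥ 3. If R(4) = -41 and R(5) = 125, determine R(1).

Rearranging, R(k-2) = (R(k) + R(k-1)) / 4.
R(3) = (125 + (-41)) / 4 = 84/4 = 21
R(2) = (-41 + 21) / 4 = -20/4 = -5
R(1) = (21 + (-5)) / 4 = 16/4 = 4

4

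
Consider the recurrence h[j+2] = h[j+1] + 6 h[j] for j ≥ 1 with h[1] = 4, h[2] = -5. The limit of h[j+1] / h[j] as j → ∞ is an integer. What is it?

The characteristic equation is r^2 - r - 6 = 0, which factors as (r - 3)(r + 2) = 0.
So the roots are 3 and -2. Since |3| > |-2| and the coefficient of 3^j is non-zero, the ratio tends to 3.

3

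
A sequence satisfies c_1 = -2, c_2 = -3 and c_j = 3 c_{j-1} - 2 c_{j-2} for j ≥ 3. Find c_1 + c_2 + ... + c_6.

c_3 = 3*(-3) - 2*(-2) = -5
c_4 = 3*(-5) - 2*(-3) = -9
c_5 = 3*(-9) - 2*(-5) = -17
c_6 = 3*(-17) - 2*(-9) = -33
Sum = (-2) + (-3) + (-5) + (-9) + (-17) + (-33) = -69

-69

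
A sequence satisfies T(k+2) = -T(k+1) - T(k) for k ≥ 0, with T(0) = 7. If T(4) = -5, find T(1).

-5

Let T(1) = v.
T(2) = -7 - v
T(3) = 7
T(4) = v
So v = -5, giving v = -5.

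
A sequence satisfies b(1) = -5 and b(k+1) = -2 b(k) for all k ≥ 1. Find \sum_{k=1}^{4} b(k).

b(2) = -2(-5) = 10
b(3) = -2(10) = -20
b(4) = -2(-20) = 40
Sum = (-5) + 10 + (-20) + 40 = 25

25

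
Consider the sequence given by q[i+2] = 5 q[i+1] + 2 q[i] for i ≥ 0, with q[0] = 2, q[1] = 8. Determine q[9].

q[2] = 5(8) + 2(2) = 44
q[3] = 5(44) + 2(8) = 236
q[4] = 5(236) + 2(44) = 1268
q[5] = 5(1268) + 2(236) = 6812
q[6] = 5(6812) + 2(1268) = 36596
q[7] = 5(36596) + 2(6812) = 196604
q[8] = 5(196604) + 2(36596) = 1056212
q[9] = 5(1056212) + 2(196604) = 5674268

5674268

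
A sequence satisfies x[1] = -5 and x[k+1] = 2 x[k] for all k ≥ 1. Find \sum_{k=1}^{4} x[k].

x[2] = 2*(-5) = -10
x[3] = 2*(-10) = -20
x[4] = 2*(-20) = -40
Sum = (-5) + (-10) + (-20) + (-40) = -75

-75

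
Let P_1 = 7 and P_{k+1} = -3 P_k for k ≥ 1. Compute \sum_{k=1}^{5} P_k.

427

P_2 = -3(7) = -21
P_3 = -3(-21) = 63
P_4 = -3(63) = -189
P_5 = -3(-189) = 567
Sum = 7 + (-21) + 63 + (-189) + 567 = 427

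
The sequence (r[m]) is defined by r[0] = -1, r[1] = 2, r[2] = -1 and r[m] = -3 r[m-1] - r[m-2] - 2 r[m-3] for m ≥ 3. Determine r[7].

r[3] = -3·(-1) - 2 - 2·(-1) = 3
r[4] = -3·3 - (-1) - 2·2 = -12
r[5] = -3·(-12) - 3 - 2·(-1) = 35
r[6] = -3·35 - (-12) - 2·3 = -99
r[7] = -3·(-99) - 35 - 2·(-12) = 286

286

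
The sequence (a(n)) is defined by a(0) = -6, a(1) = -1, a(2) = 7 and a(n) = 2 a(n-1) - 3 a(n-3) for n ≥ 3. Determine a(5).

113

a(3) = 2(7) - 3(-6) = 32
a(4) = 2(32) - 3(-1) = 67
a(5) = 2(67) - 3(7) = 113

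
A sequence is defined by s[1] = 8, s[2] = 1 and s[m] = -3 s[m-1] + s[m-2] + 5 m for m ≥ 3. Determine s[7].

1682

s[3] = -3*1 + 8 + 15 = 20
s[4] = -3*20 + 1 + 20 = -39
s[5] = -3*(-39) + 20 + 25 = 162
s[6] = -3*162 + (-39) + 30 = -495
s[7] = -3*(-495) + 162 + 35 = 1682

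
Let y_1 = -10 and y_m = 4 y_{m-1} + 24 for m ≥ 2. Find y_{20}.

-549755813896

The fixed point is 24/(1 - 4) = -8, so y_m + 8 = 4(y_{m-1} + 8).
Hence y_m = -2·4^{m-1} - 8.
y_{20} = -2·4^{19} - 8 = -2·274877906944 - 8 = -549755813896.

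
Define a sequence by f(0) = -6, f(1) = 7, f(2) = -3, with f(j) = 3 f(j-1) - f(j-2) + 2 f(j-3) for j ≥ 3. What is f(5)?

f(3) = 3(-3) - 7 + 2(-6) = -28
f(4) = 3(-28) - (-3) + 2(7) = -67
f(5) = 3(-67) - (-28) + 2(-3) = -179

-179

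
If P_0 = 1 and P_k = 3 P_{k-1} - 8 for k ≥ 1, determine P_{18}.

The fixed point is -8/(1 - 3) = 4, so P_k - 4 = 3(P_{k-1} - 4).
Hence P_k = -3·3^k + 4.
P_{18} = -3·3^{18} + 4 = -3·387420489 + 4 = -1162261463.

-1162261463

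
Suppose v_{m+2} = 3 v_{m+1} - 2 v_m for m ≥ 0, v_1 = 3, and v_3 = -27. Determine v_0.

8

Let v_0 = x.
v_2 = 9 - 2x
v_3 = 21 - 6x
So 21 - 6x = -27, giving x = 8.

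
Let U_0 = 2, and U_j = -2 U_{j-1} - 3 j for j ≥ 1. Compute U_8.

674

U_1 = -2·2 - 3 = -7
U_2 = -2·(-7) - 6 = 8
U_3 = -2·8 - 9 = -25
U_4 = -2·(-25) - 12 = 38
U_5 = -2·38 - 15 = -91
U_6 = -2·(-91) - 18 = 164
U_7 = -2·164 - 21 = -349
U_8 = -2·(-349) - 24 = 674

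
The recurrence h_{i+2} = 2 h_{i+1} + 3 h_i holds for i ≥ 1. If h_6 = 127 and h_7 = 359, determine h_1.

Rearranging, h_{i-2} = (h_i - 2 h_{i-1}) / 3.
h_5 = (359 - 2(127)) / 3 = 105/3 = 35
h_4 = (127 - 2(35)) / 3 = 57/3 = 19
h_3 = (35 - 2(19)) / 3 = -3/3 = -1
h_2 = (19 - 2(-1)) / 3 = 21/3 = 7
h_1 = (-1 - 2(7)) / 3 = -15/3 = -5

-5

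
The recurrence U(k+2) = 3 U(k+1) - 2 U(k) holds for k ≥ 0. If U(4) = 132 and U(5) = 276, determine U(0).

-3

Rearranging, U(k-2) = (U(k) - 3 U(k-1)) / -2.
U(3) = (276 - 3(132)) / -2 = -120/-2 = 60
U(2) = (132 - 3(60)) / -2 = -48/-2 = 24
U(1) = (60 - 3(24)) / -2 = -12/-2 = 6
U(0) = (24 - 3(6)) / -2 = 6/-2 = -3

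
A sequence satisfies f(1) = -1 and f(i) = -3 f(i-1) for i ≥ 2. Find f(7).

-729

f(2) = -3(-1) = 3
f(3) = -3(3) = -9
f(4) = -3(-9) = 27
f(5) = -3(27) = -81
f(6) = -3(-81) = 243
f(7) = -3(243) = -729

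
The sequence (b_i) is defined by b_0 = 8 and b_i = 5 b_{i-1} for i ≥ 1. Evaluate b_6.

b_1 = 5*8 = 40
b_2 = 5*40 = 200
b_3 = 5*200 = 1000
b_4 = 5*1000 = 5000
b_5 = 5*5000 = 25000
b_6 = 5*25000 = 125000

125000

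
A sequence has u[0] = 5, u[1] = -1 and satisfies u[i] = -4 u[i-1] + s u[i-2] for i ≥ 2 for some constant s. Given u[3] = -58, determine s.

u[2] = 4 + 5s
u[3] = -16 - 21s
So -16 - 21s = -58, giving s = 2.

2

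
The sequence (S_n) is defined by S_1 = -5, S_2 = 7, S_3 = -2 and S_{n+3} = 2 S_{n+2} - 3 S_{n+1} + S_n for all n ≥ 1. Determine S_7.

S_4 = 2(-2) - 3(7) + (-5) = -30
S_5 = 2(-30) - 3(-2) + 7 = -47
S_6 = 2(-47) - 3(-30) + (-2) = -6
S_7 = 2(-6) - 3(-47) + (-30) = 99

99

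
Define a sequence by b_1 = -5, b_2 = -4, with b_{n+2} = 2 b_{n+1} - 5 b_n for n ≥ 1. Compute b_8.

-6

b_3 = 2(-4) - 5(-5) = 17
b_4 = 2(17) - 5(-4) = 54
b_5 = 2(54) - 5(17) = 23
b_6 = 2(23) - 5(54) = -224
b_7 = 2(-224) - 5(23) = -563
b_8 = 2(-563) - 5(-224) = -6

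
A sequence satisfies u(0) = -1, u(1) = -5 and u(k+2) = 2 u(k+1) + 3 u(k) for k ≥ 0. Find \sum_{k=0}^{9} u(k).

u(2) = 2*(-5) + 3*(-1) = -13
u(3) = 2*(-13) + 3*(-5) = -41
u(4) = 2*(-41) + 3*(-13) = -121
u(5) = 2*(-121) + 3*(-41) = -365
u(6) = 2*(-365) + 3*(-121) = -1093
u(7) = 2*(-1093) + 3*(-365) = -3281
u(8) = 2*(-3281) + 3*(-1093) = -9841
u(9) = 2*(-9841) + 3*(-3281) = -29525
Sum = (-1) + (-5) + (-13) + (-41) + (-121) + (-365) + (-1093) + (-3281) + (-9841) + (-29525) = -44286

-44286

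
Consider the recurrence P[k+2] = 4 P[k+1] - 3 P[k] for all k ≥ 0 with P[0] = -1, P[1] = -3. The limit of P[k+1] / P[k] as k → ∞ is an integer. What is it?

3

The characteristic equation is r^2 - 4r + 3 = 0, which factors as (r - 3)(r - 1) = 0.
So the roots are 3 and 1. Since |3| > |1| and the coefficient of 3^k is non-zero, the ratio tends to 3.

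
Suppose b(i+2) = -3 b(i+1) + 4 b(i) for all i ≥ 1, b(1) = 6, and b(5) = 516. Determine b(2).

Let b(2) = w.
b(3) = 24 - 3w
b(4) = -72 + 13w
b(5) = 312 - 51w
So 312 - 51w = 516, giving w = -4.

-4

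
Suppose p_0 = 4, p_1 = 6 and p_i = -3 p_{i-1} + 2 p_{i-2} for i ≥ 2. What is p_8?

p_2 = -3(6) + 2(4) = -10
p_3 = -3(-10) + 2(6) = 42
p_4 = -3(42) + 2(-10) = -146
p_5 = -3(-146) + 2(42) = 522
p_6 = -3(522) + 2(-146) = -1858
p_7 = -3(-1858) + 2(522) = 6618
p_8 = -3(6618) + 2(-1858) = -23570

-23570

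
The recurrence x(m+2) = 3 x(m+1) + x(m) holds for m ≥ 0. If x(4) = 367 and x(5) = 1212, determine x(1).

Rearranging, x(m-2) = x(m) - 3 x(m-1).
x(3) = 1212 - 3(367) = 111
x(2) = 367 - 3(111) = 34
x(1) = 111 - 3(34) = 9

9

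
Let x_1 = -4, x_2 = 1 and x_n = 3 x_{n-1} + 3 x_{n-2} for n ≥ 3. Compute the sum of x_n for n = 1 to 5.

x_3 = 3*1 + 3*(-4) = -9
x_4 = 3*(-9) + 3*1 = -24
x_5 = 3*(-24) + 3*(-9) = -99
Sum = (-4) + 1 + (-9) + (-24) + (-99) = -135

-135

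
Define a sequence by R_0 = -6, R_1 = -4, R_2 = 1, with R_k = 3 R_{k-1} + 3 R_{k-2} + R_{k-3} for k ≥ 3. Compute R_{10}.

R_3 = 3*1 + 3*(-4) + (-6) = -15
R_4 = 3*(-15) + 3*1 + (-4) = -46
R_5 = 3*(-46) + 3*(-15) + 1 = -182
R_6 = 3*(-182) + 3*(-46) + (-15) = -699
R_7 = 3*(-699) + 3*(-182) + (-46) = -2689
R_8 = 3*(-2689) + 3*(-699) + (-182) = -10346
R_9 = 3*(-10346) + 3*(-2689) + (-699) = -39804
R_{10} = 3*(-39804) + 3*(-10346) + (-2689) = -153139

-153139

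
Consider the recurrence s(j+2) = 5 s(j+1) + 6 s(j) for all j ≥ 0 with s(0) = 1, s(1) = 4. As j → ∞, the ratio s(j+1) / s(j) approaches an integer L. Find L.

6

The characteristic equation is r^2 - 5r - 6 = 0, which factors as (r - 6)(r + 1) = 0.
So the roots are 6 and -1. Since |6| > |-1| and the coefficient of 6^j is non-zero, the ratio tends to 6.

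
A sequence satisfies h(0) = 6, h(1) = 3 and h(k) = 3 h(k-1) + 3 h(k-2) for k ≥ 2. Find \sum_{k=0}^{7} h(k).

25857

h(2) = 3·3 + 3·6 = 27
h(3) = 3·27 + 3·3 = 90
h(4) = 3·90 + 3·27 = 351
h(5) = 3·351 + 3·90 = 1323
h(6) = 3·1323 + 3·351 = 5022
h(7) = 3·5022 + 3·1323 = 19035
Sum = 6 + 3 + 27 + 90 + 351 + 1323 + 5022 + 19035 = 25857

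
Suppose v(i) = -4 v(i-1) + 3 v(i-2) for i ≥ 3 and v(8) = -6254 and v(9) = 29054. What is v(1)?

Rearranging, v(i-2) = (v(i) + 4 v(i-1)) / 3.
v(7) = (29054 + 4(-6254)) / 3 = 4038/3 = 1346
v(6) = (-6254 + 4(1346)) / 3 = -870/3 = -290
v(5) = (1346 + 4(-290)) / 3 = 186/3 = 62
v(4) = (-290 + 4(62)) / 3 = -42/3 = -14
v(3) = (62 + 4(-14)) / 3 = 6/3 = 2
v(2) = (-14 + 4(2)) / 3 = -6/3 = -2
v(1) = (2 + 4(-2)) / 3 = -6/3 = -2

-2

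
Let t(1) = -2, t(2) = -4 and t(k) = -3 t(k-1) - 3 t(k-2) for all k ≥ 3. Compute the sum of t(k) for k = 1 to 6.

t(3) = -3(-4) - 3(-2) = 18
t(4) = -3(18) - 3(-4) = -42
t(5) = -3(-42) - 3(18) = 72
t(6) = -3(72) - 3(-42) = -90
Sum = (-2) + (-4) + 18 + (-42) + 72 + (-90) = -48

-48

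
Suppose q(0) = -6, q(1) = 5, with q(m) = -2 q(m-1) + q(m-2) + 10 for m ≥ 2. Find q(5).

q(2) = -2(5) + (-6) + 10 = -6
q(3) = -2(-6) + 5 + 10 = 27
q(4) = -2(27) + (-6) + 10 = -50
q(5) = -2(-50) + 27 + 10 = 137

137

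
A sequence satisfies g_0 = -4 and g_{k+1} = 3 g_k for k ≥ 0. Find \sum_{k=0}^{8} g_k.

-39364

g_1 = 3·(-4) = -12
g_2 = 3·(-12) = -36
g_3 = 3·(-36) = -108
g_4 = 3·(-108) = -324
g_5 = 3·(-324) = -972
g_6 = 3·(-972) = -2916
g_7 = 3·(-2916) = -8748
g_8 = 3·(-8748) = -26244
Sum = (-4) + (-12) + (-36) + (-108) + (-324) + (-972) + (-2916) + (-8748) + (-26244) = -39364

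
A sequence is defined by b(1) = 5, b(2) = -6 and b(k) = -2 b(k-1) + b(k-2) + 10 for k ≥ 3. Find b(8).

-1854

b(3) = -2*(-6) + 5 + 10 = 27
b(4) = -2*27 + (-6) + 10 = -50
b(5) = -2*(-50) + 27 + 10 = 137
b(6) = -2*137 + (-50) + 10 = -314
b(7) = -2*(-314) + 137 + 10 = 775
b(8) = -2*775 + (-314) + 10 = -1854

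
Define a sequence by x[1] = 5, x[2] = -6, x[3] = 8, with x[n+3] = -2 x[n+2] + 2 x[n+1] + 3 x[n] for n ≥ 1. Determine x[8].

-246

x[4] = -2(8) + 2(-6) + 3(5) = -13
x[5] = -2(-13) + 2(8) + 3(-6) = 24
x[6] = -2(24) + 2(-13) + 3(8) = -50
x[7] = -2(-50) + 2(24) + 3(-13) = 109
x[8] = -2(109) + 2(-50) + 3(24) = -246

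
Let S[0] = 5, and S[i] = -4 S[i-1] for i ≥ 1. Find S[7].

S[1] = -4·5 = -20
S[2] = -4·(-20) = 80
S[3] = -4·80 = -320
S[4] = -4·(-320) = 1280
S[5] = -4·1280 = -5120
S[6] = -4·(-5120) = 20480
S[7] = -4·20480 = -81920

-81920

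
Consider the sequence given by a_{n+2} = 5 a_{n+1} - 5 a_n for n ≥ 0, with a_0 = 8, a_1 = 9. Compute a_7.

-7375

a_2 = 5*9 - 5*8 = 5
a_3 = 5*5 - 5*9 = -20
a_4 = 5*(-20) - 5*5 = -125
a_5 = 5*(-125) - 5*(-20) = -525
a_6 = 5*(-525) - 5*(-125) = -2000
a_7 = 5*(-2000) - 5*(-525) = -7375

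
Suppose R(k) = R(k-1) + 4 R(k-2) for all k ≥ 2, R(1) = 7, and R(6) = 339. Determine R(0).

Let R(0) = v.
R(2) = 7 + 4v
R(3) = 35 + 4v
R(4) = 63 + 20v
R(5) = 203 + 36v
R(6) = 455 + 116v
So 455 + 116v = 339, giving v = -1.

-1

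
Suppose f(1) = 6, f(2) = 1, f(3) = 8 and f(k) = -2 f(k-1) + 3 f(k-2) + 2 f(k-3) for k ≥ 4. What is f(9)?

f(4) = -2(8) + 3(1) + 2(6) = -1
f(5) = -2(-1) + 3(8) + 2(1) = 28
f(6) = -2(28) + 3(-1) + 2(8) = -43
f(7) = -2(-43) + 3(28) + 2(-1) = 168
f(8) = -2(168) + 3(-43) + 2(28) = -409
f(9) = -2(-409) + 3(168) + 2(-43) = 1236

1236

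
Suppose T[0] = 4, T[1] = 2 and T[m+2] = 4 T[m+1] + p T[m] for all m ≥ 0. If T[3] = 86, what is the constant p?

3

T[2] = 8 + 4p
T[3] = 32 + 18p
So 32 + 18p = 86, giving p = 3.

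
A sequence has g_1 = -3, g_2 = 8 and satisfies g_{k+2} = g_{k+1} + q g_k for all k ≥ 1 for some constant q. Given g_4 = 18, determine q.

g_3 = 8 - 3q
g_4 = 8 + 5q
So 8 + 5q = 18, giving q = 2.

2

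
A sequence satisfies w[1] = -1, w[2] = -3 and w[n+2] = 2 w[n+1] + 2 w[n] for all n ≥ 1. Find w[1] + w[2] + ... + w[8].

w[3] = 2·(-3) + 2·(-1) = -8
w[4] = 2·(-8) + 2·(-3) = -22
w[5] = 2·(-22) + 2·(-8) = -60
w[6] = 2·(-60) + 2·(-22) = -164
w[7] = 2·(-164) + 2·(-60) = -448
w[8] = 2·(-448) + 2·(-164) = -1224
Sum = (-1) + (-3) + (-8) + (-22) + (-60) + (-164) + (-448) + (-1224) = -1930

-1930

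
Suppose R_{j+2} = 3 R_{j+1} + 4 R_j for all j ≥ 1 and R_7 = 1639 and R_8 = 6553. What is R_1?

Rearranging, R_{j-2} = (R_j - 3 R_{j-1}) / 4.
R_6 = (6553 - 3(1639)) / 4 = 1636/4 = 409
R_5 = (1639 - 3(409)) / 4 = 412/4 = 103
R_4 = (409 - 3(103)) / 4 = 100/4 = 25
R_3 = (103 - 3(25)) / 4 = 28/4 = 7
R_2 = (25 - 3(7)) / 4 = 4/4 = 1
R_1 = (7 - 3(1)) / 4 = 4/4 = 1

1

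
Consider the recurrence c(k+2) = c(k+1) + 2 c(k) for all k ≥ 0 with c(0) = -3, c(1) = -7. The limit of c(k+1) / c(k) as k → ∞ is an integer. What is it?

2

The characteristic equation is r^2 - r - 2 = 0, which factors as (r - 2)(r + 1) = 0.
So the roots are 2 and -1. Since |2| > |-1| and the coefficient of 2^k is non-zero, the ratio tends to 2.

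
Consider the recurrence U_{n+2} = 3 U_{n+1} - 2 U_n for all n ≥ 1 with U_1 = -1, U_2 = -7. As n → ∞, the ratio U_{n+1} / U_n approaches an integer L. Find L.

2

The characteristic equation is r^2 - 3r + 2 = 0, which factors as (r - 2)(r - 1) = 0.
So the roots are 2 and 1. Since |2| > |1| and the coefficient of 2^n is non-zero, the ratio tends to 2.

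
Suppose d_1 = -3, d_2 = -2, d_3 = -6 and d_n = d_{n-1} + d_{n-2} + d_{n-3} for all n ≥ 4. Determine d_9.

-223

d_4 = (-6) + (-2) + (-3) = -11
d_5 = (-11) + (-6) + (-2) = -19
d_6 = (-19) + (-11) + (-6) = -36
d_7 = (-36) + (-19) + (-11) = -66
d_8 = (-66) + (-36) + (-19) = -121
d_9 = (-121) + (-66) + (-36) = -223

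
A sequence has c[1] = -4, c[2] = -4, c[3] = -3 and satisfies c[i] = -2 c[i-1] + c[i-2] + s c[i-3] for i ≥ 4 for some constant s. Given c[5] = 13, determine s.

5

c[4] = 2 - 4s
c[5] = -7 + 4s
So -7 + 4s = 13, giving s = 5.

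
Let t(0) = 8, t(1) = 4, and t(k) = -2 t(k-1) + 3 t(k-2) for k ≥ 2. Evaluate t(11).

-177140

t(2) = -2(4) + 3(8) = 16
t(3) = -2(16) + 3(4) = -20
t(4) = -2(-20) + 3(16) = 88
t(5) = -2(88) + 3(-20) = -236
t(6) = -2(-236) + 3(88) = 736
t(7) = -2(736) + 3(-236) = -2180
t(8) = -2(-2180) + 3(736) = 6568
t(9) = -2(6568) + 3(-2180) = -19676
t(10) = -2(-19676) + 3(6568) = 59056
t(11) = -2(59056) + 3(-19676) = -177140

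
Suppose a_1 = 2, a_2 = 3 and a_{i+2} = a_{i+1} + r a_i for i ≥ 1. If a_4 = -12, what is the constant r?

-3

a_3 = 3 + 2r
a_4 = 3 + 5r
So 3 + 5r = -12, giving r = -3.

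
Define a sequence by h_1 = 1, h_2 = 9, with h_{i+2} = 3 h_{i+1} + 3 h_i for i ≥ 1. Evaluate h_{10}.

345789

h_3 = 3*9 + 3*1 = 30
h_4 = 3*30 + 3*9 = 117
h_5 = 3*117 + 3*30 = 441
h_6 = 3*441 + 3*117 = 1674
h_7 = 3*1674 + 3*441 = 6345
h_8 = 3*6345 + 3*1674 = 24057
h_9 = 3*24057 + 3*6345 = 91206
h_{10} = 3*91206 + 3*24057 = 345789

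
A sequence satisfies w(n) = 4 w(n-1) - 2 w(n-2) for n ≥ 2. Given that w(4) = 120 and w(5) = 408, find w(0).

6

Rearranging, w(n-2) = (w(n) - 4 w(n-1)) / -2.
w(3) = (408 - 4(120)) / -2 = -72/-2 = 36
w(2) = (120 - 4(36)) / -2 = -24/-2 = 12
w(1) = (36 - 4(12)) / -2 = -12/-2 = 6
w(0) = (12 - 4(6)) / -2 = -12/-2 = 6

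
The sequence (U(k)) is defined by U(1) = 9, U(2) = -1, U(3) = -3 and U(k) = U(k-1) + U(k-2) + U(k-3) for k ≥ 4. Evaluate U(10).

47

U(4) = (-3) + (-1) + 9 = 5
U(5) = 5 + (-3) + (-1) = 1
U(6) = 1 + 5 + (-3) = 3
U(7) = 3 + 1 + 5 = 9
U(8) = 9 + 3 + 1 = 13
U(9) = 13 + 9 + 3 = 25
U(10) = 25 + 13 + 9 = 47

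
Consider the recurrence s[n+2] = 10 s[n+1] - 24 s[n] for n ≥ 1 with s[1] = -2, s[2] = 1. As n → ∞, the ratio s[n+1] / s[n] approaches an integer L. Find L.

The characteristic equation is r^2 - 10r + 24 = 0, which factors as (r - 6)(r - 4) = 0.
So the roots are 6 and 4. Since |6| > |4| and the coefficient of 6^n is non-zero, the ratio tends to 6.

6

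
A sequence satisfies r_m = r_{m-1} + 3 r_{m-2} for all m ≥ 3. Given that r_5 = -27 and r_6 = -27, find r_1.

Rearranging, r_{m-2} = (r_m - r_{m-1}) / 3.
r_4 = (-27 - (-27)) / 3 = 0/3 = 0
r_3 = (-27 - 0) / 3 = -27/3 = -9
r_2 = (0 - (-9)) / 3 = 9/3 = 3
r_1 = (-9 - 3) / 3 = -12/3 = -4

-4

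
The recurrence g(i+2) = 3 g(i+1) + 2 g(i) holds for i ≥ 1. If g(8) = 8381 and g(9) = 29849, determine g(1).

-4

Rearranging, g(i-2) = (g(i) - 3 g(i-1)) / 2.
g(7) = (29849 - 3(8381)) / 2 = 4706/2 = 2353
g(6) = (8381 - 3(2353)) / 2 = 1322/2 = 661
g(5) = (2353 - 3(661)) / 2 = 370/2 = 185
g(4) = (661 - 3(185)) / 2 = 106/2 = 53
g(3) = (185 - 3(53)) / 2 = 26/2 = 13
g(2) = (53 - 3(13)) / 2 = 14/2 = 7
g(1) = (13 - 3(7)) / 2 = -8/2 = -4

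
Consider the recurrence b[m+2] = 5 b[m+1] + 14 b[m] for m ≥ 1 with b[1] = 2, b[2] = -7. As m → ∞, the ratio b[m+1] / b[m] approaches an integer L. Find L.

7

The characteristic equation is r^2 - 5r - 14 = 0, which factors as (r - 7)(r + 2) = 0.
So the roots are 7 and -2. Since |7| > |-2| and the coefficient of 7^m is non-zero, the ratio tends to 7.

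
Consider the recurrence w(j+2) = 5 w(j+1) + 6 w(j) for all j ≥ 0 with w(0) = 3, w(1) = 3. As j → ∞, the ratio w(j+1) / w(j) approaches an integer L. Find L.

6

The characteristic equation is r^2 - 5r - 6 = 0, which factors as (r - 6)(r + 1) = 0.
So the roots are 6 and -1. Since |6| > |-1| and the coefficient of 6^j is non-zero, the ratio tends to 6.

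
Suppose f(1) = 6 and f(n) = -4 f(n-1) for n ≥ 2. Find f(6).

f(2) = -4(6) = -24
f(3) = -4(-24) = 96
f(4) = -4(96) = -384
f(5) = -4(-384) = 1536
f(6) = -4(1536) = -6144

-6144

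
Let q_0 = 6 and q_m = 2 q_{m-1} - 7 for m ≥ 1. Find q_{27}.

-134217721

The fixed point is -7/(1 - 2) = 7, so q_m - 7 = 2(q_{m-1} - 7).
Hence q_m = -1·2^m + 7.
q_{27} = -1·2^{27} + 7 = -1·134217728 + 7 = -134217721.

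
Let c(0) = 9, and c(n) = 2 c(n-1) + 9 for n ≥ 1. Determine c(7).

2295

c(1) = 2(9) + 9 = 27
c(2) = 2(27) + 9 = 63
c(3) = 2(63) + 9 = 135
c(4) = 2(135) + 9 = 279
c(5) = 2(279) + 9 = 567
c(6) = 2(567) + 9 = 1143
c(7) = 2(1143) + 9 = 2295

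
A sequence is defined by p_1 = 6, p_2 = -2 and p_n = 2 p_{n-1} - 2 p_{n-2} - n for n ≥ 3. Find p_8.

p_3 = 2*(-2) - 2*6 - 3 = -19
p_4 = 2*(-19) - 2*(-2) - 4 = -38
p_5 = 2*(-38) - 2*(-19) - 5 = -43
p_6 = 2*(-43) - 2*(-38) - 6 = -16
p_7 = 2*(-16) - 2*(-43) - 7 = 47
p_8 = 2*47 - 2*(-16) - 8 = 118

118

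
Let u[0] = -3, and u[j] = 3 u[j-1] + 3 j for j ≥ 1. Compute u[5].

u[1] = 3·(-3) + 3 = -6
u[2] = 3·(-6) + 6 = -12
u[3] = 3·(-12) + 9 = -27
u[4] = 3·(-27) + 12 = -69
u[5] = 3·(-69) + 15 = -192

-192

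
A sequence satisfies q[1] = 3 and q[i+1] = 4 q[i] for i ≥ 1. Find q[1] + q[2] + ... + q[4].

255

q[2] = 4*3 = 12
q[3] = 4*12 = 48
q[4] = 4*48 = 192
Sum = 3 + 12 + 48 + 192 = 255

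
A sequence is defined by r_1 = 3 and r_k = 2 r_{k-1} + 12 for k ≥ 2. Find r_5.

r_2 = 2*3 + 12 = 18
r_3 = 2*18 + 12 = 48
r_4 = 2*48 + 12 = 108
r_5 = 2*108 + 12 = 228

228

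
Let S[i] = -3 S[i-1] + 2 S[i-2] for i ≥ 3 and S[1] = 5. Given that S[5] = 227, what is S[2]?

-3

Let S[2] = z.
S[3] = 10 - 3z
S[4] = -30 + 11z
S[5] = 110 - 39z
So 110 - 39z = 227, giving z = -3.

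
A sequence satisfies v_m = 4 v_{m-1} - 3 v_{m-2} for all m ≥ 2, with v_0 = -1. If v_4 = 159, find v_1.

Let v_1 = x.
v_2 = 3 + 4x
v_3 = 12 + 13x
v_4 = 39 + 40x
So 39 + 40x = 159, giving x = 3.

3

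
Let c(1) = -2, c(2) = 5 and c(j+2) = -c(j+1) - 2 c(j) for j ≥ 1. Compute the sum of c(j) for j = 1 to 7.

c(3) = -5 - 2·(-2) = -1
c(4) = -(-1) - 2·5 = -9
c(5) = -(-9) - 2·(-1) = 11
c(6) = -11 - 2·(-9) = 7
c(7) = -7 - 2·11 = -29
Sum = (-2) + 5 + (-1) + (-9) + 11 + 7 + (-29) = -18

-18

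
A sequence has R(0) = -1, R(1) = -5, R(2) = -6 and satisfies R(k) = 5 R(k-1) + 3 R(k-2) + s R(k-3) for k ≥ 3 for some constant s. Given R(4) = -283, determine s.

R(3) = -45 - s
R(4) = -243 - 10s
So -243 - 10s = -283, giving s = 4.

4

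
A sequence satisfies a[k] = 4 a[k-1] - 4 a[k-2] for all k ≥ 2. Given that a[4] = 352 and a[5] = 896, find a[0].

-2

Rearranging, a[k-2] = (a[k] - 4 a[k-1]) / -4.
a[3] = (896 - 4*352) / -4 = -512/-4 = 128
a[2] = (352 - 4*128) / -4 = -160/-4 = 40
a[1] = (128 - 4*40) / -4 = -32/-4 = 8
a[0] = (40 - 4*8) / -4 = 8/-4 = -2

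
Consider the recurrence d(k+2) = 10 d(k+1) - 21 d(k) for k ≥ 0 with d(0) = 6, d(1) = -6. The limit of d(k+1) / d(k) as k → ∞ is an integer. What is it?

The characteristic equation is r^2 - 10r + 21 = 0, which factors as (r - 7)(r - 3) = 0.
So the roots are 7 and 3. Since |7| > |3| and the coefficient of 7^k is non-zero, the ratio tends to 7.

7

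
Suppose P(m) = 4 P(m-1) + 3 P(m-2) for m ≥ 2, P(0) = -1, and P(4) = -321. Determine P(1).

-3

Let P(1) = x.
P(2) = -3 + 4x
P(3) = -12 + 19x
P(4) = -57 + 88x
So -57 + 88x = -321, giving x = -3.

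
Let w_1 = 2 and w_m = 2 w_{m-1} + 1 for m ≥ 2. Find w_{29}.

The fixed point is 1/(1 - 2) = -1, so w_m + 1 = 2(w_{m-1} + 1).
Hence w_m = 3·2^{m-1} - 1.
w_{29} = 3·2^{28} - 1 = 3·268435456 - 1 = 805306367.

805306367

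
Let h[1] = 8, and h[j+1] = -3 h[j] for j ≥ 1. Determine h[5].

648

h[2] = -3·8 = -24
h[3] = -3·(-24) = 72
h[4] = -3·72 = -216
h[5] = -3·(-216) = 648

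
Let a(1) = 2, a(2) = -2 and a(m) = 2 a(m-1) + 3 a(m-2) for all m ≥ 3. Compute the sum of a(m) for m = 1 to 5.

a(3) = 2*(-2) + 3*2 = 2
a(4) = 2*2 + 3*(-2) = -2
a(5) = 2*(-2) + 3*2 = 2
Sum = 2 + (-2) + 2 + (-2) + 2 = 2

2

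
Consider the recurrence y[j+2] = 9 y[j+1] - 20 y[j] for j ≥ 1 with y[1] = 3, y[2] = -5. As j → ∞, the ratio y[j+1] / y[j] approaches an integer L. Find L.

The characteristic equation is r^2 - 9r + 20 = 0, which factors as (r - 5)(r - 4) = 0.
So the roots are 5 and 4. Since |5| > |4| and the coefficient of 5^j is non-zero, the ratio tends to 5.

5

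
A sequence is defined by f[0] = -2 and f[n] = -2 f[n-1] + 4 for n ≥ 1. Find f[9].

1708

f[1] = -2·(-2) + 4 = 8
f[2] = -2·8 + 4 = -12
f[3] = -2·(-12) + 4 = 28
f[4] = -2·28 + 4 = -52
f[5] = -2·(-52) + 4 = 108
f[6] = -2·108 + 4 = -212
f[7] = -2·(-212) + 4 = 428
f[8] = -2·428 + 4 = -852
f[9] = -2·(-852) + 4 = 1708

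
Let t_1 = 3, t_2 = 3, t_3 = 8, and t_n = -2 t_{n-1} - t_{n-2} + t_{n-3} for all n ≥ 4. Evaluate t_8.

t_4 = -2·8 - 3 + 3 = -16
t_5 = -2·(-16) - 8 + 3 = 27
t_6 = -2·27 - (-16) + 8 = -30
t_7 = -2·(-30) - 27 + (-16) = 17
t_8 = -2·17 - (-30) + 27 = 23

23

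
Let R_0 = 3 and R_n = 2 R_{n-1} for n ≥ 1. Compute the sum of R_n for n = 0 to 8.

R_1 = 2·3 = 6
R_2 = 2·6 = 12
R_3 = 2·12 = 24
R_4 = 2·24 = 48
R_5 = 2·48 = 96
R_6 = 2·96 = 192
R_7 = 2·192 = 384
R_8 = 2·384 = 768
Sum = 3 + 6 + 12 + 24 + 48 + 96 + 192 + 384 + 768 = 1533

1533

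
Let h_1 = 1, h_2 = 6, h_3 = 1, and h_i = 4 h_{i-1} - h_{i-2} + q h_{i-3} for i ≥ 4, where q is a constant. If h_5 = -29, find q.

h_4 = -2 + q
h_5 = -9 + 10q
So -9 + 10q = -29, giving q = -2.

-2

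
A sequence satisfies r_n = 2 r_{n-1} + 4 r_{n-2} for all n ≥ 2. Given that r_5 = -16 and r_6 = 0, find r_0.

4

Rearranging, r_{n-2} = (r_n - 2 r_{n-1}) / 4.
r_4 = (0 - 2*(-16)) / 4 = 32/4 = 8
r_3 = (-16 - 2*8) / 4 = -32/4 = -8
r_2 = (8 - 2*(-8)) / 4 = 24/4 = 6
r_1 = (-8 - 2*6) / 4 = -20/4 = -5
r_0 = (6 - 2*(-5)) / 4 = 16/4 = 4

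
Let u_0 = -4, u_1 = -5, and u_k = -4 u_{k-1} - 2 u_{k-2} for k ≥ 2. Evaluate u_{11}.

u_2 = -4·(-5) - 2·(-4) = 28
u_3 = -4·28 - 2·(-5) = -102
u_4 = -4·(-102) - 2·28 = 352
u_5 = -4·352 - 2·(-102) = -1204
u_6 = -4·(-1204) - 2·352 = 4112
u_7 = -4·4112 - 2·(-1204) = -14040
u_8 = -4·(-14040) - 2·4112 = 47936
u_9 = -4·47936 - 2·(-14040) = -163664
u_{10} = -4·(-163664) - 2·47936 = 558784
u_{11} = -4·558784 - 2·(-163664) = -1907808

-1907808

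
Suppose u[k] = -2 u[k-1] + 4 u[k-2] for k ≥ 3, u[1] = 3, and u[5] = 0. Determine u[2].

Let u[2] = w.
u[3] = 12 - 2w
u[4] = -24 + 8w
u[5] = 96 - 24w
So 96 - 24w = 0, giving w = 4.

4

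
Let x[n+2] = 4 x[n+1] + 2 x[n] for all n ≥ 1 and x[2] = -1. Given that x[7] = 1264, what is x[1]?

4

Let x[1] = w.
x[3] = -4 + 2w
x[4] = -18 + 8w
x[5] = -80 + 36w
x[6] = -356 + 160w
x[7] = -1584 + 712w
So -1584 + 712w = 1264, giving w = 4.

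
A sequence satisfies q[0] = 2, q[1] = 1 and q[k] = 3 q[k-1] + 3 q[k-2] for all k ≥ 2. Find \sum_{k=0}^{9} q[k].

123882

q[2] = 3·1 + 3·2 = 9
q[3] = 3·9 + 3·1 = 30
q[4] = 3·30 + 3·9 = 117
q[5] = 3·117 + 3·30 = 441
q[6] = 3·441 + 3·117 = 1674
q[7] = 3·1674 + 3·441 = 6345
q[8] = 3·6345 + 3·1674 = 24057
q[9] = 3·24057 + 3·6345 = 91206
Sum = 2 + 1 + 9 + 30 + 117 + 441 + 1674 + 6345 + 24057 + 91206 = 123882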